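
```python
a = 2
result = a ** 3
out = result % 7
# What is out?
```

Trace (tracking out):
a = 2  # -> a = 2
result = a ** 3  # -> result = 8
out = result % 7  # -> out = 1

Answer: 1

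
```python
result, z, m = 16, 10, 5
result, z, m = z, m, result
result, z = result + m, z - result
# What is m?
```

Answer: 16

Derivation:
Trace (tracking m):
result, z, m = (16, 10, 5)  # -> result = 16, z = 10, m = 5
result, z, m = (z, m, result)  # -> result = 10, z = 5, m = 16
result, z = (result + m, z - result)  # -> result = 26, z = -5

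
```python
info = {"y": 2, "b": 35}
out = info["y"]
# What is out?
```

Trace (tracking out):
info = {'y': 2, 'b': 35}  # -> info = {'y': 2, 'b': 35}
out = info['y']  # -> out = 2

Answer: 2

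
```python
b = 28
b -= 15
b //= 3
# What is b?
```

Answer: 4

Derivation:
Trace (tracking b):
b = 28  # -> b = 28
b -= 15  # -> b = 13
b //= 3  # -> b = 4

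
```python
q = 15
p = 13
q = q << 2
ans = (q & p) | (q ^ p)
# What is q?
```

Trace (tracking q):
q = 15  # -> q = 15
p = 13  # -> p = 13
q = q << 2  # -> q = 60
ans = q & p | q ^ p  # -> ans = 61

Answer: 60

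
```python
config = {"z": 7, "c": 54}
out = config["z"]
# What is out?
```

Trace (tracking out):
config = {'z': 7, 'c': 54}  # -> config = {'z': 7, 'c': 54}
out = config['z']  # -> out = 7

Answer: 7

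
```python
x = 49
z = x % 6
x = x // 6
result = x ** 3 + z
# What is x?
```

Answer: 8

Derivation:
Trace (tracking x):
x = 49  # -> x = 49
z = x % 6  # -> z = 1
x = x // 6  # -> x = 8
result = x ** 3 + z  # -> result = 513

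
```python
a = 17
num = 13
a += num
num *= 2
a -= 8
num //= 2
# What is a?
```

Answer: 22

Derivation:
Trace (tracking a):
a = 17  # -> a = 17
num = 13  # -> num = 13
a += num  # -> a = 30
num *= 2  # -> num = 26
a -= 8  # -> a = 22
num //= 2  # -> num = 13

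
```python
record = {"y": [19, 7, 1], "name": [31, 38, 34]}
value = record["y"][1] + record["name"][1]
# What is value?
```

Trace (tracking value):
record = {'y': [19, 7, 1], 'name': [31, 38, 34]}  # -> record = {'y': [19, 7, 1], 'name': [31, 38, 34]}
value = record['y'][1] + record['name'][1]  # -> value = 45

Answer: 45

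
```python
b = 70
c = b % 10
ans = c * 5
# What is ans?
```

Answer: 0

Derivation:
Trace (tracking ans):
b = 70  # -> b = 70
c = b % 10  # -> c = 0
ans = c * 5  # -> ans = 0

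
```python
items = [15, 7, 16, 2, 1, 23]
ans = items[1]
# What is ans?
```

Trace (tracking ans):
items = [15, 7, 16, 2, 1, 23]  # -> items = [15, 7, 16, 2, 1, 23]
ans = items[1]  # -> ans = 7

Answer: 7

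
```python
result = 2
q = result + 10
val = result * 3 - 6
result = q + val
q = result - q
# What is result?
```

Answer: 12

Derivation:
Trace (tracking result):
result = 2  # -> result = 2
q = result + 10  # -> q = 12
val = result * 3 - 6  # -> val = 0
result = q + val  # -> result = 12
q = result - q  # -> q = 0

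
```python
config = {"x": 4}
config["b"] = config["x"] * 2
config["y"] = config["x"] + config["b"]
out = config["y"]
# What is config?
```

Answer: {'x': 4, 'b': 8, 'y': 12}

Derivation:
Trace (tracking config):
config = {'x': 4}  # -> config = {'x': 4}
config['b'] = config['x'] * 2  # -> config = {'x': 4, 'b': 8}
config['y'] = config['x'] + config['b']  # -> config = {'x': 4, 'b': 8, 'y': 12}
out = config['y']  # -> out = 12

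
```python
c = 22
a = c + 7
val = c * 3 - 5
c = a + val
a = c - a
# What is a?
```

Answer: 61

Derivation:
Trace (tracking a):
c = 22  # -> c = 22
a = c + 7  # -> a = 29
val = c * 3 - 5  # -> val = 61
c = a + val  # -> c = 90
a = c - a  # -> a = 61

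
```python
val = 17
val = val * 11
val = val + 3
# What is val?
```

Trace (tracking val):
val = 17  # -> val = 17
val = val * 11  # -> val = 187
val = val + 3  # -> val = 190

Answer: 190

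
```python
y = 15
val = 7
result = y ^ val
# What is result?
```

Answer: 8

Derivation:
Trace (tracking result):
y = 15  # -> y = 15
val = 7  # -> val = 7
result = y ^ val  # -> result = 8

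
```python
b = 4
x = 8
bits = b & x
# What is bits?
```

Answer: 0

Derivation:
Trace (tracking bits):
b = 4  # -> b = 4
x = 8  # -> x = 8
bits = b & x  # -> bits = 0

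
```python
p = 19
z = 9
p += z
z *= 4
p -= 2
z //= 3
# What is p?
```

Answer: 26

Derivation:
Trace (tracking p):
p = 19  # -> p = 19
z = 9  # -> z = 9
p += z  # -> p = 28
z *= 4  # -> z = 36
p -= 2  # -> p = 26
z //= 3  # -> z = 12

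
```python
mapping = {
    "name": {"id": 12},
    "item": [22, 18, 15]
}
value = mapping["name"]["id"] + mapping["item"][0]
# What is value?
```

Answer: 34

Derivation:
Trace (tracking value):
mapping = {'name': {'id': 12}, 'item': [22, 18, 15]}  # -> mapping = {'name': {'id': 12}, 'item': [22, 18, 15]}
value = mapping['name']['id'] + mapping['item'][0]  # -> value = 34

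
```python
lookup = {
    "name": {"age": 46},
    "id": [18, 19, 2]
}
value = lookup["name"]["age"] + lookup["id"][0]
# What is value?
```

Answer: 64

Derivation:
Trace (tracking value):
lookup = {'name': {'age': 46}, 'id': [18, 19, 2]}  # -> lookup = {'name': {'age': 46}, 'id': [18, 19, 2]}
value = lookup['name']['age'] + lookup['id'][0]  # -> value = 64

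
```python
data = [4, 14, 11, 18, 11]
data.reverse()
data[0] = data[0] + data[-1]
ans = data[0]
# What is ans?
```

Answer: 15

Derivation:
Trace (tracking ans):
data = [4, 14, 11, 18, 11]  # -> data = [4, 14, 11, 18, 11]
data.reverse()  # -> data = [11, 18, 11, 14, 4]
data[0] = data[0] + data[-1]  # -> data = [15, 18, 11, 14, 4]
ans = data[0]  # -> ans = 15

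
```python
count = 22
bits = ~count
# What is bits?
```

Trace (tracking bits):
count = 22  # -> count = 22
bits = ~count  # -> bits = -23

Answer: -23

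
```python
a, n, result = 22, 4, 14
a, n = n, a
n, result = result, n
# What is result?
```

Answer: 22

Derivation:
Trace (tracking result):
a, n, result = (22, 4, 14)  # -> a = 22, n = 4, result = 14
a, n = (n, a)  # -> a = 4, n = 22
n, result = (result, n)  # -> n = 14, result = 22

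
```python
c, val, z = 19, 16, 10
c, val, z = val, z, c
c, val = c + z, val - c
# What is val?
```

Answer: -6

Derivation:
Trace (tracking val):
c, val, z = (19, 16, 10)  # -> c = 19, val = 16, z = 10
c, val, z = (val, z, c)  # -> c = 16, val = 10, z = 19
c, val = (c + z, val - c)  # -> c = 35, val = -6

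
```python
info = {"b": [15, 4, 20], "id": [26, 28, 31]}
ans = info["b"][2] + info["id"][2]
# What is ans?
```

Trace (tracking ans):
info = {'b': [15, 4, 20], 'id': [26, 28, 31]}  # -> info = {'b': [15, 4, 20], 'id': [26, 28, 31]}
ans = info['b'][2] + info['id'][2]  # -> ans = 51

Answer: 51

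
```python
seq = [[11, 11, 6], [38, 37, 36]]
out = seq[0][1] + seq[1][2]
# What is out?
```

Answer: 47

Derivation:
Trace (tracking out):
seq = [[11, 11, 6], [38, 37, 36]]  # -> seq = [[11, 11, 6], [38, 37, 36]]
out = seq[0][1] + seq[1][2]  # -> out = 47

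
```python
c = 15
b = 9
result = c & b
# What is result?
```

Answer: 9

Derivation:
Trace (tracking result):
c = 15  # -> c = 15
b = 9  # -> b = 9
result = c & b  # -> result = 9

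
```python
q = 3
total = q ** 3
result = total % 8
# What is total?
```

Answer: 27

Derivation:
Trace (tracking total):
q = 3  # -> q = 3
total = q ** 3  # -> total = 27
result = total % 8  # -> result = 3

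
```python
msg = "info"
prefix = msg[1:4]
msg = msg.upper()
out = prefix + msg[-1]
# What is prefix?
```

Trace (tracking prefix):
msg = 'info'  # -> msg = 'info'
prefix = msg[1:4]  # -> prefix = 'nfo'
msg = msg.upper()  # -> msg = 'INFO'
out = prefix + msg[-1]  # -> out = 'nfoO'

Answer: 'nfo'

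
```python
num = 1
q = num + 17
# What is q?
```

Trace (tracking q):
num = 1  # -> num = 1
q = num + 17  # -> q = 18

Answer: 18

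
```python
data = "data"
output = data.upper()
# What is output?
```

Trace (tracking output):
data = 'data'  # -> data = 'data'
output = data.upper()  # -> output = 'DATA'

Answer: 'DATA'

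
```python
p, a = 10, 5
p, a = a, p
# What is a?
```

Trace (tracking a):
p, a = (10, 5)  # -> p = 10, a = 5
p, a = (a, p)  # -> p = 5, a = 10

Answer: 10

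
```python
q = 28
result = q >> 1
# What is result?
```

Trace (tracking result):
q = 28  # -> q = 28
result = q >> 1  # -> result = 14

Answer: 14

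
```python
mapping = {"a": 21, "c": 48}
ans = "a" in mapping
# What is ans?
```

Trace (tracking ans):
mapping = {'a': 21, 'c': 48}  # -> mapping = {'a': 21, 'c': 48}
ans = 'a' in mapping  # -> ans = True

Answer: True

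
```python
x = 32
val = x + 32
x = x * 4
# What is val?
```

Trace (tracking val):
x = 32  # -> x = 32
val = x + 32  # -> val = 64
x = x * 4  # -> x = 128

Answer: 64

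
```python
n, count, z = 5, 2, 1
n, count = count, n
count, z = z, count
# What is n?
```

Answer: 2

Derivation:
Trace (tracking n):
n, count, z = (5, 2, 1)  # -> n = 5, count = 2, z = 1
n, count = (count, n)  # -> n = 2, count = 5
count, z = (z, count)  # -> count = 1, z = 5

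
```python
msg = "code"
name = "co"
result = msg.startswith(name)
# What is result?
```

Answer: True

Derivation:
Trace (tracking result):
msg = 'code'  # -> msg = 'code'
name = 'co'  # -> name = 'co'
result = msg.startswith(name)  # -> result = True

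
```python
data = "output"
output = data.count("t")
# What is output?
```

Trace (tracking output):
data = 'output'  # -> data = 'output'
output = data.count('t')  # -> output = 2

Answer: 2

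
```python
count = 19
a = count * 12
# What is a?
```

Answer: 228

Derivation:
Trace (tracking a):
count = 19  # -> count = 19
a = count * 12  # -> a = 228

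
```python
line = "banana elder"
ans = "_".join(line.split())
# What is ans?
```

Trace (tracking ans):
line = 'banana elder'  # -> line = 'banana elder'
ans = '_'.join(line.split())  # -> ans = 'banana_elder'

Answer: 'banana_elder'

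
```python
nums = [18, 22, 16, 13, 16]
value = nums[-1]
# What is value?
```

Answer: 16

Derivation:
Trace (tracking value):
nums = [18, 22, 16, 13, 16]  # -> nums = [18, 22, 16, 13, 16]
value = nums[-1]  # -> value = 16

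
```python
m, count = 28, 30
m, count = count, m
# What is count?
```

Answer: 28

Derivation:
Trace (tracking count):
m, count = (28, 30)  # -> m = 28, count = 30
m, count = (count, m)  # -> m = 30, count = 28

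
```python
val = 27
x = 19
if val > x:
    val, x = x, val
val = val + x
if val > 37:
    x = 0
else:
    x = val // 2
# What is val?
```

Answer: 46

Derivation:
Trace (tracking val):
val = 27  # -> val = 27
x = 19  # -> x = 19
if val > x:  # condition is True
    val, x = (x, val)  # -> val = 19, x = 27
val = val + x  # -> val = 46
if val > 37:  # condition is True
    x = 0  # -> x = 0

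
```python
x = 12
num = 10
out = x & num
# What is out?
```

Answer: 8

Derivation:
Trace (tracking out):
x = 12  # -> x = 12
num = 10  # -> num = 10
out = x & num  # -> out = 8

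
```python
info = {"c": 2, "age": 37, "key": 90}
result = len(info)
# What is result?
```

Answer: 3

Derivation:
Trace (tracking result):
info = {'c': 2, 'age': 37, 'key': 90}  # -> info = {'c': 2, 'age': 37, 'key': 90}
result = len(info)  # -> result = 3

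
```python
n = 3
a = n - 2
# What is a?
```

Trace (tracking a):
n = 3  # -> n = 3
a = n - 2  # -> a = 1

Answer: 1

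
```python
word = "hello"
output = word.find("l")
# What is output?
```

Answer: 2

Derivation:
Trace (tracking output):
word = 'hello'  # -> word = 'hello'
output = word.find('l')  # -> output = 2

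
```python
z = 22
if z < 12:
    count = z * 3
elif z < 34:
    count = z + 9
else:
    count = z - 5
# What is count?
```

Answer: 31

Derivation:
Trace (tracking count):
z = 22  # -> z = 22
if z < 12:  # condition is False
elif z < 34:  # condition is True
    count = z + 9  # -> count = 31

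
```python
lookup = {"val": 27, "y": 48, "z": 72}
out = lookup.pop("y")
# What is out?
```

Answer: 48

Derivation:
Trace (tracking out):
lookup = {'val': 27, 'y': 48, 'z': 72}  # -> lookup = {'val': 27, 'y': 48, 'z': 72}
out = lookup.pop('y')  # -> out = 48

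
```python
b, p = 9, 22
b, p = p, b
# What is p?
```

Answer: 9

Derivation:
Trace (tracking p):
b, p = (9, 22)  # -> b = 9, p = 22
b, p = (p, b)  # -> b = 22, p = 9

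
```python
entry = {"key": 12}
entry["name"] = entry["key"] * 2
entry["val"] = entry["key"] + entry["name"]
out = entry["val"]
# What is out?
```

Trace (tracking out):
entry = {'key': 12}  # -> entry = {'key': 12}
entry['name'] = entry['key'] * 2  # -> entry = {'key': 12, 'name': 24}
entry['val'] = entry['key'] + entry['name']  # -> entry = {'key': 12, 'name': 24, 'val': 36}
out = entry['val']  # -> out = 36

Answer: 36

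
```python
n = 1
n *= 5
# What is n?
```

Answer: 5

Derivation:
Trace (tracking n):
n = 1  # -> n = 1
n *= 5  # -> n = 5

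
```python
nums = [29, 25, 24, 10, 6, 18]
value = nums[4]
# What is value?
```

Answer: 6

Derivation:
Trace (tracking value):
nums = [29, 25, 24, 10, 6, 18]  # -> nums = [29, 25, 24, 10, 6, 18]
value = nums[4]  # -> value = 6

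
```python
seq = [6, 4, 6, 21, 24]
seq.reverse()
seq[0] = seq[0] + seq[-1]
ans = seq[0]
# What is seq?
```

Answer: [30, 21, 6, 4, 6]

Derivation:
Trace (tracking seq):
seq = [6, 4, 6, 21, 24]  # -> seq = [6, 4, 6, 21, 24]
seq.reverse()  # -> seq = [24, 21, 6, 4, 6]
seq[0] = seq[0] + seq[-1]  # -> seq = [30, 21, 6, 4, 6]
ans = seq[0]  # -> ans = 30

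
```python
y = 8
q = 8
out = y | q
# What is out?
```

Answer: 8

Derivation:
Trace (tracking out):
y = 8  # -> y = 8
q = 8  # -> q = 8
out = y | q  # -> out = 8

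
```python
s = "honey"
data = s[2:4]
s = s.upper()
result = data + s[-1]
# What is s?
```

Trace (tracking s):
s = 'honey'  # -> s = 'honey'
data = s[2:4]  # -> data = 'ne'
s = s.upper()  # -> s = 'HONEY'
result = data + s[-1]  # -> result = 'neY'

Answer: 'HONEY'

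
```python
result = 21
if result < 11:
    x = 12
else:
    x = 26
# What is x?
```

Answer: 26

Derivation:
Trace (tracking x):
result = 21  # -> result = 21
if result < 11:  # condition is False
else:
    x = 26  # -> x = 26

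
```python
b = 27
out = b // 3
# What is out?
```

Answer: 9

Derivation:
Trace (tracking out):
b = 27  # -> b = 27
out = b // 3  # -> out = 9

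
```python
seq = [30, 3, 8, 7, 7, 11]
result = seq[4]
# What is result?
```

Trace (tracking result):
seq = [30, 3, 8, 7, 7, 11]  # -> seq = [30, 3, 8, 7, 7, 11]
result = seq[4]  # -> result = 7

Answer: 7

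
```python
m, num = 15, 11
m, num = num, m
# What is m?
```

Answer: 11

Derivation:
Trace (tracking m):
m, num = (15, 11)  # -> m = 15, num = 11
m, num = (num, m)  # -> m = 11, num = 15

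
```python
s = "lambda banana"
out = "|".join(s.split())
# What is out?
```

Answer: 'lambda|banana'

Derivation:
Trace (tracking out):
s = 'lambda banana'  # -> s = 'lambda banana'
out = '|'.join(s.split())  # -> out = 'lambda|banana'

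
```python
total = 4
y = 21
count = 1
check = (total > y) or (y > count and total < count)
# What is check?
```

Trace (tracking check):
total = 4  # -> total = 4
y = 21  # -> y = 21
count = 1  # -> count = 1
check = total > y or (y > count and total < count)  # -> check = False

Answer: False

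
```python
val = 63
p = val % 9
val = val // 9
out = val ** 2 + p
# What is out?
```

Answer: 49

Derivation:
Trace (tracking out):
val = 63  # -> val = 63
p = val % 9  # -> p = 0
val = val // 9  # -> val = 7
out = val ** 2 + p  # -> out = 49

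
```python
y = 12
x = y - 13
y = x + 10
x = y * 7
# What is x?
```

Answer: 63

Derivation:
Trace (tracking x):
y = 12  # -> y = 12
x = y - 13  # -> x = -1
y = x + 10  # -> y = 9
x = y * 7  # -> x = 63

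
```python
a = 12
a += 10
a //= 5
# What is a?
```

Answer: 4

Derivation:
Trace (tracking a):
a = 12  # -> a = 12
a += 10  # -> a = 22
a //= 5  # -> a = 4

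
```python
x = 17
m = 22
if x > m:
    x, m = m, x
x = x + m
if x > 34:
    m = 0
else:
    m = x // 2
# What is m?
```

Trace (tracking m):
x = 17  # -> x = 17
m = 22  # -> m = 22
if x > m:  # condition is False
x = x + m  # -> x = 39
if x > 34:  # condition is True
    m = 0  # -> m = 0

Answer: 0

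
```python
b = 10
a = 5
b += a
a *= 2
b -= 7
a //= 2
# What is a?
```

Answer: 5

Derivation:
Trace (tracking a):
b = 10  # -> b = 10
a = 5  # -> a = 5
b += a  # -> b = 15
a *= 2  # -> a = 10
b -= 7  # -> b = 8
a //= 2  # -> a = 5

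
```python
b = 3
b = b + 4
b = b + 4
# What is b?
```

Answer: 11

Derivation:
Trace (tracking b):
b = 3  # -> b = 3
b = b + 4  # -> b = 7
b = b + 4  # -> b = 11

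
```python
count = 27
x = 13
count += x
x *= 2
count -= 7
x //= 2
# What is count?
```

Answer: 33

Derivation:
Trace (tracking count):
count = 27  # -> count = 27
x = 13  # -> x = 13
count += x  # -> count = 40
x *= 2  # -> x = 26
count -= 7  # -> count = 33
x //= 2  # -> x = 13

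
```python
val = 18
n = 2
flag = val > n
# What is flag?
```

Trace (tracking flag):
val = 18  # -> val = 18
n = 2  # -> n = 2
flag = val > n  # -> flag = True

Answer: True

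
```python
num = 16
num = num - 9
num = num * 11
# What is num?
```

Trace (tracking num):
num = 16  # -> num = 16
num = num - 9  # -> num = 7
num = num * 11  # -> num = 77

Answer: 77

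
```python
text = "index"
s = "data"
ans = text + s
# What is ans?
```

Trace (tracking ans):
text = 'index'  # -> text = 'index'
s = 'data'  # -> s = 'data'
ans = text + s  # -> ans = 'indexdata'

Answer: 'indexdata'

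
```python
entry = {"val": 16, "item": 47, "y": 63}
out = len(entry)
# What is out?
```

Answer: 3

Derivation:
Trace (tracking out):
entry = {'val': 16, 'item': 47, 'y': 63}  # -> entry = {'val': 16, 'item': 47, 'y': 63}
out = len(entry)  # -> out = 3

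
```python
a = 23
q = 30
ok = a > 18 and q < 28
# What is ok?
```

Trace (tracking ok):
a = 23  # -> a = 23
q = 30  # -> q = 30
ok = a > 18 and q < 28  # -> ok = False

Answer: False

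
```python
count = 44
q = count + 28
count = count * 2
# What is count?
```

Trace (tracking count):
count = 44  # -> count = 44
q = count + 28  # -> q = 72
count = count * 2  # -> count = 88

Answer: 88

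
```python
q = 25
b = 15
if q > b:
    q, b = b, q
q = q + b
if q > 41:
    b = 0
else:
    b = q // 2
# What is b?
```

Trace (tracking b):
q = 25  # -> q = 25
b = 15  # -> b = 15
if q > b:  # condition is True
    q, b = (b, q)  # -> q = 15, b = 25
q = q + b  # -> q = 40
if q > 41:  # condition is False
else:
    b = q // 2  # -> b = 20

Answer: 20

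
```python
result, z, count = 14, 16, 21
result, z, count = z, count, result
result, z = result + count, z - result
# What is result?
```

Trace (tracking result):
result, z, count = (14, 16, 21)  # -> result = 14, z = 16, count = 21
result, z, count = (z, count, result)  # -> result = 16, z = 21, count = 14
result, z = (result + count, z - result)  # -> result = 30, z = 5

Answer: 30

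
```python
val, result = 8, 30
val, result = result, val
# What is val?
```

Answer: 30

Derivation:
Trace (tracking val):
val, result = (8, 30)  # -> val = 8, result = 30
val, result = (result, val)  # -> val = 30, result = 8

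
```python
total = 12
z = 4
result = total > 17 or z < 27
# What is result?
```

Answer: True

Derivation:
Trace (tracking result):
total = 12  # -> total = 12
z = 4  # -> z = 4
result = total > 17 or z < 27  # -> result = True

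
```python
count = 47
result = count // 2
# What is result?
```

Trace (tracking result):
count = 47  # -> count = 47
result = count // 2  # -> result = 23

Answer: 23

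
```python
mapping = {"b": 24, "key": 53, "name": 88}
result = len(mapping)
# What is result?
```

Trace (tracking result):
mapping = {'b': 24, 'key': 53, 'name': 88}  # -> mapping = {'b': 24, 'key': 53, 'name': 88}
result = len(mapping)  # -> result = 3

Answer: 3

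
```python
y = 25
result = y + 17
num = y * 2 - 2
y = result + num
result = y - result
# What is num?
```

Answer: 48

Derivation:
Trace (tracking num):
y = 25  # -> y = 25
result = y + 17  # -> result = 42
num = y * 2 - 2  # -> num = 48
y = result + num  # -> y = 90
result = y - result  # -> result = 48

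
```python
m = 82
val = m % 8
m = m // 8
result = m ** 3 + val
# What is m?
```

Answer: 10

Derivation:
Trace (tracking m):
m = 82  # -> m = 82
val = m % 8  # -> val = 2
m = m // 8  # -> m = 10
result = m ** 3 + val  # -> result = 1002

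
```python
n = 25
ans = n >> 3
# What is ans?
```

Answer: 3

Derivation:
Trace (tracking ans):
n = 25  # -> n = 25
ans = n >> 3  # -> ans = 3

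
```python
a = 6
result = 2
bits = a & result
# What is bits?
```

Trace (tracking bits):
a = 6  # -> a = 6
result = 2  # -> result = 2
bits = a & result  # -> bits = 2

Answer: 2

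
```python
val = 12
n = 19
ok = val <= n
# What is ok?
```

Answer: True

Derivation:
Trace (tracking ok):
val = 12  # -> val = 12
n = 19  # -> n = 19
ok = val <= n  # -> ok = True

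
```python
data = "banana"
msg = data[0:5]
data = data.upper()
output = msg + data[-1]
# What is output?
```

Answer: 'bananA'

Derivation:
Trace (tracking output):
data = 'banana'  # -> data = 'banana'
msg = data[0:5]  # -> msg = 'banan'
data = data.upper()  # -> data = 'BANANA'
output = msg + data[-1]  # -> output = 'bananA'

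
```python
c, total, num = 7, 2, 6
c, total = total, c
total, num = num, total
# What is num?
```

Trace (tracking num):
c, total, num = (7, 2, 6)  # -> c = 7, total = 2, num = 6
c, total = (total, c)  # -> c = 2, total = 7
total, num = (num, total)  # -> total = 6, num = 7

Answer: 7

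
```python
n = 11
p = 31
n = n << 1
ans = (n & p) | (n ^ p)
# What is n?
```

Trace (tracking n):
n = 11  # -> n = 11
p = 31  # -> p = 31
n = n << 1  # -> n = 22
ans = n & p | n ^ p  # -> ans = 31

Answer: 22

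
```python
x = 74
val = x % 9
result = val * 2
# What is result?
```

Answer: 4

Derivation:
Trace (tracking result):
x = 74  # -> x = 74
val = x % 9  # -> val = 2
result = val * 2  # -> result = 4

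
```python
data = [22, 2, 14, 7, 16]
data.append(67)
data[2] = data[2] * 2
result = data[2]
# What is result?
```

Trace (tracking result):
data = [22, 2, 14, 7, 16]  # -> data = [22, 2, 14, 7, 16]
data.append(67)  # -> data = [22, 2, 14, 7, 16, 67]
data[2] = data[2] * 2  # -> data = [22, 2, 28, 7, 16, 67]
result = data[2]  # -> result = 28

Answer: 28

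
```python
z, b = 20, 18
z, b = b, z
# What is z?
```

Answer: 18

Derivation:
Trace (tracking z):
z, b = (20, 18)  # -> z = 20, b = 18
z, b = (b, z)  # -> z = 18, b = 20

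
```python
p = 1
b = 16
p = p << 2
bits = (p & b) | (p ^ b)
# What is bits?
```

Answer: 20

Derivation:
Trace (tracking bits):
p = 1  # -> p = 1
b = 16  # -> b = 16
p = p << 2  # -> p = 4
bits = p & b | p ^ b  # -> bits = 20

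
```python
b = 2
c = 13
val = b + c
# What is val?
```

Answer: 15

Derivation:
Trace (tracking val):
b = 2  # -> b = 2
c = 13  # -> c = 13
val = b + c  # -> val = 15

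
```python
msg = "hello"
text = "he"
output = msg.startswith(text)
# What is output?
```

Answer: True

Derivation:
Trace (tracking output):
msg = 'hello'  # -> msg = 'hello'
text = 'he'  # -> text = 'he'
output = msg.startswith(text)  # -> output = True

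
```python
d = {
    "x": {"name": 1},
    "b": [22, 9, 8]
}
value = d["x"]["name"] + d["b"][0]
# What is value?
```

Answer: 23

Derivation:
Trace (tracking value):
d = {'x': {'name': 1}, 'b': [22, 9, 8]}  # -> d = {'x': {'name': 1}, 'b': [22, 9, 8]}
value = d['x']['name'] + d['b'][0]  # -> value = 23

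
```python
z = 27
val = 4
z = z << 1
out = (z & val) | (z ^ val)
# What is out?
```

Trace (tracking out):
z = 27  # -> z = 27
val = 4  # -> val = 4
z = z << 1  # -> z = 54
out = z & val | z ^ val  # -> out = 54

Answer: 54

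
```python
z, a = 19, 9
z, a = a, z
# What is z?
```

Answer: 9

Derivation:
Trace (tracking z):
z, a = (19, 9)  # -> z = 19, a = 9
z, a = (a, z)  # -> z = 9, a = 19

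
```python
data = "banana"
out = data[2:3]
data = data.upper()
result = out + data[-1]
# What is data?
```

Answer: 'BANANA'

Derivation:
Trace (tracking data):
data = 'banana'  # -> data = 'banana'
out = data[2:3]  # -> out = 'n'
data = data.upper()  # -> data = 'BANANA'
result = out + data[-1]  # -> result = 'nA'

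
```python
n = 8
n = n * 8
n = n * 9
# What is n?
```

Answer: 576

Derivation:
Trace (tracking n):
n = 8  # -> n = 8
n = n * 8  # -> n = 64
n = n * 9  # -> n = 576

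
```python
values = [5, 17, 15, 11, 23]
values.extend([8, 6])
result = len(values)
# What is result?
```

Answer: 7

Derivation:
Trace (tracking result):
values = [5, 17, 15, 11, 23]  # -> values = [5, 17, 15, 11, 23]
values.extend([8, 6])  # -> values = [5, 17, 15, 11, 23, 8, 6]
result = len(values)  # -> result = 7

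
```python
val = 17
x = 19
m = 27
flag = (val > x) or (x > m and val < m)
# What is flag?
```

Trace (tracking flag):
val = 17  # -> val = 17
x = 19  # -> x = 19
m = 27  # -> m = 27
flag = val > x or (x > m and val < m)  # -> flag = False

Answer: False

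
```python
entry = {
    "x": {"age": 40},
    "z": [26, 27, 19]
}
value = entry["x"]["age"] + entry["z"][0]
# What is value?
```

Trace (tracking value):
entry = {'x': {'age': 40}, 'z': [26, 27, 19]}  # -> entry = {'x': {'age': 40}, 'z': [26, 27, 19]}
value = entry['x']['age'] + entry['z'][0]  # -> value = 66

Answer: 66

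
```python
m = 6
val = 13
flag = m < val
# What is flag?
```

Answer: True

Derivation:
Trace (tracking flag):
m = 6  # -> m = 6
val = 13  # -> val = 13
flag = m < val  # -> flag = True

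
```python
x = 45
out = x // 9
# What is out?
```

Answer: 5

Derivation:
Trace (tracking out):
x = 45  # -> x = 45
out = x // 9  # -> out = 5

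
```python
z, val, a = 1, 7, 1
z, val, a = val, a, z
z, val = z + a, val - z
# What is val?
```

Answer: -6

Derivation:
Trace (tracking val):
z, val, a = (1, 7, 1)  # -> z = 1, val = 7, a = 1
z, val, a = (val, a, z)  # -> z = 7, val = 1, a = 1
z, val = (z + a, val - z)  # -> z = 8, val = -6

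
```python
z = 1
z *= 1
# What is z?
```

Trace (tracking z):
z = 1  # -> z = 1
z *= 1  # -> z = 1

Answer: 1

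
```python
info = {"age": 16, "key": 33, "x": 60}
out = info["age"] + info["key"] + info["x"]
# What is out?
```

Trace (tracking out):
info = {'age': 16, 'key': 33, 'x': 60}  # -> info = {'age': 16, 'key': 33, 'x': 60}
out = info['age'] + info['key'] + info['x']  # -> out = 109

Answer: 109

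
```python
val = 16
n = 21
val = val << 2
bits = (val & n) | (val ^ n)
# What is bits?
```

Trace (tracking bits):
val = 16  # -> val = 16
n = 21  # -> n = 21
val = val << 2  # -> val = 64
bits = val & n | val ^ n  # -> bits = 85

Answer: 85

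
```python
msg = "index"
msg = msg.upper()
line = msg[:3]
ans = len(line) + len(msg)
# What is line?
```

Answer: 'IND'

Derivation:
Trace (tracking line):
msg = 'index'  # -> msg = 'index'
msg = msg.upper()  # -> msg = 'INDEX'
line = msg[:3]  # -> line = 'IND'
ans = len(line) + len(msg)  # -> ans = 8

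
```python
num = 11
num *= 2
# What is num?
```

Answer: 22

Derivation:
Trace (tracking num):
num = 11  # -> num = 11
num *= 2  # -> num = 22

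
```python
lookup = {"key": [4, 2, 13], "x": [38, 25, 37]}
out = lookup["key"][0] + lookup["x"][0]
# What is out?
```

Trace (tracking out):
lookup = {'key': [4, 2, 13], 'x': [38, 25, 37]}  # -> lookup = {'key': [4, 2, 13], 'x': [38, 25, 37]}
out = lookup['key'][0] + lookup['x'][0]  # -> out = 42

Answer: 42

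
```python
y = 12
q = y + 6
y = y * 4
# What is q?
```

Trace (tracking q):
y = 12  # -> y = 12
q = y + 6  # -> q = 18
y = y * 4  # -> y = 48

Answer: 18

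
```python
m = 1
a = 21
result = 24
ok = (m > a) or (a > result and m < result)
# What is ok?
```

Trace (tracking ok):
m = 1  # -> m = 1
a = 21  # -> a = 21
result = 24  # -> result = 24
ok = m > a or (a > result and m < result)  # -> ok = False

Answer: False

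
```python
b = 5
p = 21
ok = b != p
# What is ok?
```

Answer: True

Derivation:
Trace (tracking ok):
b = 5  # -> b = 5
p = 21  # -> p = 21
ok = b != p  # -> ok = True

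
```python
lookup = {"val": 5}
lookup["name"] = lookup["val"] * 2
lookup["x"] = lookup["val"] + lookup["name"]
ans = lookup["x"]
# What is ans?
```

Trace (tracking ans):
lookup = {'val': 5}  # -> lookup = {'val': 5}
lookup['name'] = lookup['val'] * 2  # -> lookup = {'val': 5, 'name': 10}
lookup['x'] = lookup['val'] + lookup['name']  # -> lookup = {'val': 5, 'name': 10, 'x': 15}
ans = lookup['x']  # -> ans = 15

Answer: 15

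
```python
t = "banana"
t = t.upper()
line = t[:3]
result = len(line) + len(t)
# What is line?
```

Trace (tracking line):
t = 'banana'  # -> t = 'banana'
t = t.upper()  # -> t = 'BANANA'
line = t[:3]  # -> line = 'BAN'
result = len(line) + len(t)  # -> result = 9

Answer: 'BAN'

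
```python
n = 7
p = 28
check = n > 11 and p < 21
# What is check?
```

Answer: False

Derivation:
Trace (tracking check):
n = 7  # -> n = 7
p = 28  # -> p = 28
check = n > 11 and p < 21  # -> check = False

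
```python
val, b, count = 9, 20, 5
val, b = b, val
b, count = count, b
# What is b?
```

Trace (tracking b):
val, b, count = (9, 20, 5)  # -> val = 9, b = 20, count = 5
val, b = (b, val)  # -> val = 20, b = 9
b, count = (count, b)  # -> b = 5, count = 9

Answer: 5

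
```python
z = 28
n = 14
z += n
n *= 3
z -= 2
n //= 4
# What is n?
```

Answer: 10

Derivation:
Trace (tracking n):
z = 28  # -> z = 28
n = 14  # -> n = 14
z += n  # -> z = 42
n *= 3  # -> n = 42
z -= 2  # -> z = 40
n //= 4  # -> n = 10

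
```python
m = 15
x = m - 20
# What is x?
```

Answer: -5

Derivation:
Trace (tracking x):
m = 15  # -> m = 15
x = m - 20  # -> x = -5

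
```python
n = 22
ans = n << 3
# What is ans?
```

Trace (tracking ans):
n = 22  # -> n = 22
ans = n << 3  # -> ans = 176

Answer: 176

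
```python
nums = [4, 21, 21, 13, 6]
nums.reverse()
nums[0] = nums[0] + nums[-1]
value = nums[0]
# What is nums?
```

Answer: [10, 13, 21, 21, 4]

Derivation:
Trace (tracking nums):
nums = [4, 21, 21, 13, 6]  # -> nums = [4, 21, 21, 13, 6]
nums.reverse()  # -> nums = [6, 13, 21, 21, 4]
nums[0] = nums[0] + nums[-1]  # -> nums = [10, 13, 21, 21, 4]
value = nums[0]  # -> value = 10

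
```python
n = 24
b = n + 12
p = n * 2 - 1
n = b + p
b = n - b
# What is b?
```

Trace (tracking b):
n = 24  # -> n = 24
b = n + 12  # -> b = 36
p = n * 2 - 1  # -> p = 47
n = b + p  # -> n = 83
b = n - b  # -> b = 47

Answer: 47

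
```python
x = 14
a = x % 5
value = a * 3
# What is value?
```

Trace (tracking value):
x = 14  # -> x = 14
a = x % 5  # -> a = 4
value = a * 3  # -> value = 12

Answer: 12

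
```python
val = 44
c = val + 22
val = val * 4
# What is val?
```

Trace (tracking val):
val = 44  # -> val = 44
c = val + 22  # -> c = 66
val = val * 4  # -> val = 176

Answer: 176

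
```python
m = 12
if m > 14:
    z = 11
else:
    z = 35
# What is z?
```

Trace (tracking z):
m = 12  # -> m = 12
if m > 14:  # condition is False
else:
    z = 35  # -> z = 35

Answer: 35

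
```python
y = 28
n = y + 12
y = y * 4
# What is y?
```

Answer: 112

Derivation:
Trace (tracking y):
y = 28  # -> y = 28
n = y + 12  # -> n = 40
y = y * 4  # -> y = 112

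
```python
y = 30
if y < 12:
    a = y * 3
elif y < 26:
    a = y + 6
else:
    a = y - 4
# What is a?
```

Answer: 26

Derivation:
Trace (tracking a):
y = 30  # -> y = 30
if y < 12:  # condition is False
elif y < 26:  # condition is False
else:
    a = y - 4  # -> a = 26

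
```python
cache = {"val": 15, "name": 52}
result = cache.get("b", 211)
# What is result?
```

Trace (tracking result):
cache = {'val': 15, 'name': 52}  # -> cache = {'val': 15, 'name': 52}
result = cache.get('b', 211)  # -> result = 211

Answer: 211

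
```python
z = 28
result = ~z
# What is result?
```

Answer: -29

Derivation:
Trace (tracking result):
z = 28  # -> z = 28
result = ~z  # -> result = -29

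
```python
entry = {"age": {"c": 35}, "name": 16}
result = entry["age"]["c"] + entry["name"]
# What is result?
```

Answer: 51

Derivation:
Trace (tracking result):
entry = {'age': {'c': 35}, 'name': 16}  # -> entry = {'age': {'c': 35}, 'name': 16}
result = entry['age']['c'] + entry['name']  # -> result = 51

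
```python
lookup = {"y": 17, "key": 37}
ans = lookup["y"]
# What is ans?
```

Trace (tracking ans):
lookup = {'y': 17, 'key': 37}  # -> lookup = {'y': 17, 'key': 37}
ans = lookup['y']  # -> ans = 17

Answer: 17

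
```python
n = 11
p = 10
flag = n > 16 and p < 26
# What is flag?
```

Answer: False

Derivation:
Trace (tracking flag):
n = 11  # -> n = 11
p = 10  # -> p = 10
flag = n > 16 and p < 26  # -> flag = False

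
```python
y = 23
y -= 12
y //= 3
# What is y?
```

Answer: 3

Derivation:
Trace (tracking y):
y = 23  # -> y = 23
y -= 12  # -> y = 11
y //= 3  # -> y = 3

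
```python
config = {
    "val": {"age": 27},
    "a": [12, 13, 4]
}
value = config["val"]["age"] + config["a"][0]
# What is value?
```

Trace (tracking value):
config = {'val': {'age': 27}, 'a': [12, 13, 4]}  # -> config = {'val': {'age': 27}, 'a': [12, 13, 4]}
value = config['val']['age'] + config['a'][0]  # -> value = 39

Answer: 39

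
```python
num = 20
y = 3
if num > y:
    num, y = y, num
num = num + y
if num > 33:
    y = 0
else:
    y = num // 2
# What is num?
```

Trace (tracking num):
num = 20  # -> num = 20
y = 3  # -> y = 3
if num > y:  # condition is True
    num, y = (y, num)  # -> num = 3, y = 20
num = num + y  # -> num = 23
if num > 33:  # condition is False
else:
    y = num // 2  # -> y = 11

Answer: 23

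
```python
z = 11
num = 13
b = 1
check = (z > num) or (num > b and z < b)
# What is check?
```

Trace (tracking check):
z = 11  # -> z = 11
num = 13  # -> num = 13
b = 1  # -> b = 1
check = z > num or (num > b and z < b)  # -> check = False

Answer: False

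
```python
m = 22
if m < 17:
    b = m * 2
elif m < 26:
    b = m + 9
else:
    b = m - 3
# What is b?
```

Answer: 31

Derivation:
Trace (tracking b):
m = 22  # -> m = 22
if m < 17:  # condition is False
elif m < 26:  # condition is True
    b = m + 9  # -> b = 31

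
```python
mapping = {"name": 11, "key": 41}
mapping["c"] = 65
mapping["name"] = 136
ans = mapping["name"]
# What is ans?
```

Answer: 136

Derivation:
Trace (tracking ans):
mapping = {'name': 11, 'key': 41}  # -> mapping = {'name': 11, 'key': 41}
mapping['c'] = 65  # -> mapping = {'name': 11, 'key': 41, 'c': 65}
mapping['name'] = 136  # -> mapping = {'name': 136, 'key': 41, 'c': 65}
ans = mapping['name']  # -> ans = 136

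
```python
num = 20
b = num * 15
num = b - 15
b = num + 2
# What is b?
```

Trace (tracking b):
num = 20  # -> num = 20
b = num * 15  # -> b = 300
num = b - 15  # -> num = 285
b = num + 2  # -> b = 287

Answer: 287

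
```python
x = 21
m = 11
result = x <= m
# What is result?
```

Answer: False

Derivation:
Trace (tracking result):
x = 21  # -> x = 21
m = 11  # -> m = 11
result = x <= m  # -> result = False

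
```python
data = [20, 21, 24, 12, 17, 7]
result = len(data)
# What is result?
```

Trace (tracking result):
data = [20, 21, 24, 12, 17, 7]  # -> data = [20, 21, 24, 12, 17, 7]
result = len(data)  # -> result = 6

Answer: 6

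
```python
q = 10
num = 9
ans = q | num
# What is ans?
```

Answer: 11

Derivation:
Trace (tracking ans):
q = 10  # -> q = 10
num = 9  # -> num = 9
ans = q | num  # -> ans = 11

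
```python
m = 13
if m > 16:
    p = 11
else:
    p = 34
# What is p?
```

Answer: 34

Derivation:
Trace (tracking p):
m = 13  # -> m = 13
if m > 16:  # condition is False
else:
    p = 34  # -> p = 34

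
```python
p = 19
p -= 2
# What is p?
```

Trace (tracking p):
p = 19  # -> p = 19
p -= 2  # -> p = 17

Answer: 17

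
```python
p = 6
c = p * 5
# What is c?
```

Trace (tracking c):
p = 6  # -> p = 6
c = p * 5  # -> c = 30

Answer: 30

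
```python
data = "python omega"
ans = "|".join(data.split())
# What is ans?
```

Trace (tracking ans):
data = 'python omega'  # -> data = 'python omega'
ans = '|'.join(data.split())  # -> ans = 'python|omega'

Answer: 'python|omega'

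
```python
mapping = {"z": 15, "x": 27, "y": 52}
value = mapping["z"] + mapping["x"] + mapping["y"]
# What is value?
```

Trace (tracking value):
mapping = {'z': 15, 'x': 27, 'y': 52}  # -> mapping = {'z': 15, 'x': 27, 'y': 52}
value = mapping['z'] + mapping['x'] + mapping['y']  # -> value = 94

Answer: 94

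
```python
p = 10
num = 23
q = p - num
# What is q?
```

Trace (tracking q):
p = 10  # -> p = 10
num = 23  # -> num = 23
q = p - num  # -> q = -13

Answer: -13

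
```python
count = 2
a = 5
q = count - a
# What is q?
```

Answer: -3

Derivation:
Trace (tracking q):
count = 2  # -> count = 2
a = 5  # -> a = 5
q = count - a  # -> q = -3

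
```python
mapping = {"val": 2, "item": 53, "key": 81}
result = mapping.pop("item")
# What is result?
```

Answer: 53

Derivation:
Trace (tracking result):
mapping = {'val': 2, 'item': 53, 'key': 81}  # -> mapping = {'val': 2, 'item': 53, 'key': 81}
result = mapping.pop('item')  # -> result = 53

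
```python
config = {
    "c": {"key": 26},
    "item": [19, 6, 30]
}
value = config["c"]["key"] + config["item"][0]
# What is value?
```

Trace (tracking value):
config = {'c': {'key': 26}, 'item': [19, 6, 30]}  # -> config = {'c': {'key': 26}, 'item': [19, 6, 30]}
value = config['c']['key'] + config['item'][0]  # -> value = 45

Answer: 45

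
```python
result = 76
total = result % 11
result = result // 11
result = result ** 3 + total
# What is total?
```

Answer: 10

Derivation:
Trace (tracking total):
result = 76  # -> result = 76
total = result % 11  # -> total = 10
result = result // 11  # -> result = 6
result = result ** 3 + total  # -> result = 226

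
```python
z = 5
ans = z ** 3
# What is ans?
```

Answer: 125

Derivation:
Trace (tracking ans):
z = 5  # -> z = 5
ans = z ** 3  # -> ans = 125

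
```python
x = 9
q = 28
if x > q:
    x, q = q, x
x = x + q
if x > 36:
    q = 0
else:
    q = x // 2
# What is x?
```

Trace (tracking x):
x = 9  # -> x = 9
q = 28  # -> q = 28
if x > q:  # condition is False
x = x + q  # -> x = 37
if x > 36:  # condition is True
    q = 0  # -> q = 0

Answer: 37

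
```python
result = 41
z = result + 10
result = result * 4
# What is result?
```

Trace (tracking result):
result = 41  # -> result = 41
z = result + 10  # -> z = 51
result = result * 4  # -> result = 164

Answer: 164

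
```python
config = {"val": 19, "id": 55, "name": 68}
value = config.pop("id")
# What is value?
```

Answer: 55

Derivation:
Trace (tracking value):
config = {'val': 19, 'id': 55, 'name': 68}  # -> config = {'val': 19, 'id': 55, 'name': 68}
value = config.pop('id')  # -> value = 55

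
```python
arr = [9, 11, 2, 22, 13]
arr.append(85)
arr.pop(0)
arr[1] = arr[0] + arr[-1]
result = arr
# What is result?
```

Trace (tracking result):
arr = [9, 11, 2, 22, 13]  # -> arr = [9, 11, 2, 22, 13]
arr.append(85)  # -> arr = [9, 11, 2, 22, 13, 85]
arr.pop(0)  # -> arr = [11, 2, 22, 13, 85]
arr[1] = arr[0] + arr[-1]  # -> arr = [11, 96, 22, 13, 85]
result = arr  # -> result = [11, 96, 22, 13, 85]

Answer: [11, 96, 22, 13, 85]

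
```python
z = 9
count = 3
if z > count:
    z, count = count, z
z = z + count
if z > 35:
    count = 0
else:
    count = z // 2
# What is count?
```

Trace (tracking count):
z = 9  # -> z = 9
count = 3  # -> count = 3
if z > count:  # condition is True
    z, count = (count, z)  # -> z = 3, count = 9
z = z + count  # -> z = 12
if z > 35:  # condition is False
else:
    count = z // 2  # -> count = 6

Answer: 6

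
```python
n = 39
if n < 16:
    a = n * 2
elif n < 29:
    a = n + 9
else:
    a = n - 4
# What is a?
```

Answer: 35

Derivation:
Trace (tracking a):
n = 39  # -> n = 39
if n < 16:  # condition is False
elif n < 29:  # condition is False
else:
    a = n - 4  # -> a = 35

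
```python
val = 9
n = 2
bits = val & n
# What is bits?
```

Trace (tracking bits):
val = 9  # -> val = 9
n = 2  # -> n = 2
bits = val & n  # -> bits = 0

Answer: 0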